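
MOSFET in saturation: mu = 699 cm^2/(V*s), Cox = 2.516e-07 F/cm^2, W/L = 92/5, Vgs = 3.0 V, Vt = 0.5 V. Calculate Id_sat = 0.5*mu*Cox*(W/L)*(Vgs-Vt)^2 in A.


Step 1: Overdrive voltage Vov = Vgs - Vt = 3.0 - 0.5 = 2.5 V
Step 2: W/L = 92/5 = 18.4
Step 3: Id = 0.5 * 699 * 2.516e-07 * 18.4 * 2.5^2
Step 4: Id = 1.01e-02 A

1.01e-02


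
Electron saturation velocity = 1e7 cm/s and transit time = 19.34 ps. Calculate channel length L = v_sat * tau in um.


Step 1: tau in seconds = 19.34 ps * 1e-12 = 1.9340e-11 s
Step 2: L = v_sat * tau = 1e7 * 1.9340e-11 = 1.9340e-04 cm
Step 3: L in um = 1.9340e-04 * 1e4 = 1.934 um

1.934


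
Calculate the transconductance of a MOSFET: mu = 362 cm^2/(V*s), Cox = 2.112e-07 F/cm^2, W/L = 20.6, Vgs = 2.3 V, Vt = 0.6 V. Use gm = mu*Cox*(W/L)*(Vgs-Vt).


Step 1: Vov = Vgs - Vt = 2.3 - 0.6 = 1.7 V
Step 2: gm = mu * Cox * (W/L) * Vov
Step 3: gm = 362 * 2.112e-07 * 20.6 * 1.7 = 2.68e-03 S

2.68e-03


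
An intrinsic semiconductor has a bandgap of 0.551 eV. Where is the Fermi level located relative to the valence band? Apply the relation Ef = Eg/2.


Step 1: For an intrinsic semiconductor, the Fermi level sits at midgap.
Step 2: Ef = Eg / 2 = 0.551 / 2 = 0.2755 eV

0.2755


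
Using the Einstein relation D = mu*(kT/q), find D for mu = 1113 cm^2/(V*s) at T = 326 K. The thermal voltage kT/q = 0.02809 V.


Step 1: D = mu * (kT/q)
Step 2: D = 1113 * 0.02809
Step 3: D = 31.26 cm^2/s

31.26


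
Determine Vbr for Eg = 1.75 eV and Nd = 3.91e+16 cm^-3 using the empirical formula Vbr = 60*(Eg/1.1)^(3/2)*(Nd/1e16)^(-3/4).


Step 1: Eg/1.1 = 1.75/1.1 = 1.590909
Step 2: (Eg/1.1)^1.5 = 1.590909^1.5 = 2.006633
Step 3: (Nd/1e16)^(-0.75) = (3.91)^(-0.75) = 0.359640
Step 4: Vbr = 60 * 2.006633 * 0.359640 = 43.3 V

43.3


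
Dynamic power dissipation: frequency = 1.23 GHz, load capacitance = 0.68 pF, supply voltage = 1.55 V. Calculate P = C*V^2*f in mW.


Step 1: V^2 = 1.55^2 = 2.4025 V^2
Step 2: P = C*V^2*f = 0.68e-12 F * 2.4025 * 1.23e9 Hz
Step 3: P = 2.009451e-03 W
Step 4: P = 2.009 mW

2.009


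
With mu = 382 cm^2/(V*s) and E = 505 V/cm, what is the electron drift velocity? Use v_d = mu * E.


Step 1: v_d = mu * E
Step 2: v_d = 382 * 505 = 192910
Step 3: v_d = 1.93e+05 cm/s

1.93e+05


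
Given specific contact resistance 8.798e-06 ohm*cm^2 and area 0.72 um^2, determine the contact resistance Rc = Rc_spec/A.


Step 1: Convert area to cm^2: 0.72 um^2 = 7.2000e-09 cm^2
Step 2: Rc = Rc_spec / A = 8.798e-06 / 7.2000e-09
Step 3: Rc = 1.22e+03 ohms

1.22e+03


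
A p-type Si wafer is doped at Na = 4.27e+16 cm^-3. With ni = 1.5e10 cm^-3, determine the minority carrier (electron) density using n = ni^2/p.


Step 1: Majority hole concentration p ≈ Na = 4.27e+16 cm^-3
Step 2: n = ni^2 / Na = (1.5e10)^2 / 4.27e+16
Step 3: n = 5.27e+03 cm^-3

5.27e+03


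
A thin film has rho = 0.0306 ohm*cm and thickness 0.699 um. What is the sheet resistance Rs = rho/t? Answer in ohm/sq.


Step 1: Convert thickness to cm: t = 0.699 um = 6.9900e-05 cm
Step 2: Rs = rho / t = 0.0306 / 6.9900e-05
Step 3: Rs = 437.8 ohm/sq

437.8


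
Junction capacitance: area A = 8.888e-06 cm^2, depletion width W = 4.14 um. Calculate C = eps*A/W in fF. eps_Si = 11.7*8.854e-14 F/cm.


Step 1: eps_Si = 11.7 * 8.854e-14 = 1.035918e-12 F/cm
Step 2: W in cm = 4.14 * 1e-4 = 4.14e-04 cm
Step 3: C = 1.035918e-12 * 8.888e-06 / 4.14e-04 = 2.223971e-14 F
Step 4: C = 22.24 fF

22.24


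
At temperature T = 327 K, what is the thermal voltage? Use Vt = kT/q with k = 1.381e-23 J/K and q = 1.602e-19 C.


Step 1: kT = 1.381e-23 * 327 = 4.51587e-21 J
Step 2: Vt = kT/q = 4.51587e-21 / 1.602e-19
Step 3: Vt = 0.02819 V

0.02819


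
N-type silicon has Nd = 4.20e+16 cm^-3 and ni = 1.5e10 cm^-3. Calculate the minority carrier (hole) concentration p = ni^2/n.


Step 1: Since Nd >> ni, n ≈ Nd = 4.20e+16 cm^-3
Step 2: p = ni^2 / n = (1.5e10)^2 / 4.20e+16
Step 3: p = 2.25e20 / 4.20e+16 = 5.36e+03 cm^-3

5.36e+03


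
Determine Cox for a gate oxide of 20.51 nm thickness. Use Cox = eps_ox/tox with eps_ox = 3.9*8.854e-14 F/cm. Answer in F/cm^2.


Step 1: eps_ox = 3.9 * 8.854e-14 = 3.45306e-13 F/cm
Step 2: tox in cm = 20.51 nm * 1e-7 = 2.0510e-06 cm
Step 3: Cox = 3.45306e-13 / 2.0510e-06 = 1.68e-07 F/cm^2

1.68e-07


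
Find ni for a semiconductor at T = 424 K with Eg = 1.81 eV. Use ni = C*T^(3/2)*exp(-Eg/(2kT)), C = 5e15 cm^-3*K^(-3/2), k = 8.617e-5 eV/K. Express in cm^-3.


Step 1: Compute kT = 8.617e-5 * 424 = 0.03653608 eV
Step 2: Exponent = -Eg/(2kT) = -1.81/(2*0.03653608) = -24.77004
Step 3: T^(3/2) = 424^1.5 = 8730.69
Step 4: ni = 5e15 * 8730.69 * exp(-24.77004) = 7.63e+08 cm^-3

7.63e+08


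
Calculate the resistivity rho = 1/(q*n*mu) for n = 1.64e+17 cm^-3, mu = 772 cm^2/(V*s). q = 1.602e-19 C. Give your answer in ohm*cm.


Step 1: sigma = q * n * mu = 1.602e-19 * 1.64e+17 * 772 = 2.02826e+01 S/cm
Step 2: rho = 1 / sigma = 1 / 2.02826e+01 = 0.0493 ohm*cm

0.0493


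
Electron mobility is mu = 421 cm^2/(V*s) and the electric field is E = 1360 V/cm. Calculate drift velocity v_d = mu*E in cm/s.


Step 1: v_d = mu * E
Step 2: v_d = 421 * 1360 = 572560
Step 3: v_d = 5.73e+05 cm/s

5.73e+05


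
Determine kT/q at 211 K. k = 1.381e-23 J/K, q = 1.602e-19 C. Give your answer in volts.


Step 1: kT = 1.381e-23 * 211 = 2.91391e-21 J
Step 2: Vt = kT/q = 2.91391e-21 / 1.602e-19
Step 3: Vt = 0.01819 V

0.01819


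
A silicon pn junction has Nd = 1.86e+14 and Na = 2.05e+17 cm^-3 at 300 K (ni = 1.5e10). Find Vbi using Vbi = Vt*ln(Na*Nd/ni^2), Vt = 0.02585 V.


Step 1: Compute Na*Nd/ni^2 = 2.05e+17 * 1.86e+14 / (1.5e10)^2 = 1.6947e+11
Step 2: ln(1.6947e+11) = 25.8559
Step 3: Vbi = 0.02585 * 25.8559 = 0.668 V

0.668


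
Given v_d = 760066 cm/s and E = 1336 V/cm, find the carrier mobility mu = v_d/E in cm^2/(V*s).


Step 1: mu = v_d / E
Step 2: mu = 760066 / 1336
Step 3: mu = 568.91 cm^2/(V*s)

568.91


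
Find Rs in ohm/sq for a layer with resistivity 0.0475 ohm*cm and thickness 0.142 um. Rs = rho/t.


Step 1: Convert thickness to cm: t = 0.142 um = 1.4200e-05 cm
Step 2: Rs = rho / t = 0.0475 / 1.4200e-05
Step 3: Rs = 3345.1 ohm/sq

3345.1


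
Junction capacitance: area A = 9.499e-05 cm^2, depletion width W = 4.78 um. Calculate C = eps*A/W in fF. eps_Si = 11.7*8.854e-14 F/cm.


Step 1: eps_Si = 11.7 * 8.854e-14 = 1.035918e-12 F/cm
Step 2: W in cm = 4.78 * 1e-4 = 4.78e-04 cm
Step 3: C = 1.035918e-12 * 9.499e-05 / 4.78e-04 = 2.058616e-13 F
Step 4: C = 205.86 fF

205.86


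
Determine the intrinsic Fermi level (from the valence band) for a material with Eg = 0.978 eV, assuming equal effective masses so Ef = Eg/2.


Step 1: For an intrinsic semiconductor, the Fermi level sits at midgap.
Step 2: Ef = Eg / 2 = 0.978 / 2 = 0.489 eV

0.489


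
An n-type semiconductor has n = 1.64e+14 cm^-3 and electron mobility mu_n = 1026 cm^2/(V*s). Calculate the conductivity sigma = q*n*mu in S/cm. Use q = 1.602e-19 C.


Step 1: sigma = q * n * mu
Step 2: sigma = 1.602e-19 * 1.64e+14 * 1026
Step 3: sigma = 2.696e-02 S/cm

2.696e-02


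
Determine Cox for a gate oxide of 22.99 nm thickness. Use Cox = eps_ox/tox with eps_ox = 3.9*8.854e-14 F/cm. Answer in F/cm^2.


Step 1: eps_ox = 3.9 * 8.854e-14 = 3.45306e-13 F/cm
Step 2: tox in cm = 22.99 nm * 1e-7 = 2.2990e-06 cm
Step 3: Cox = 3.45306e-13 / 2.2990e-06 = 1.50e-07 F/cm^2

1.50e-07


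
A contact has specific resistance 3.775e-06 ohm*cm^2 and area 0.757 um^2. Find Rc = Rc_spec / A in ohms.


Step 1: Convert area to cm^2: 0.757 um^2 = 7.5700e-09 cm^2
Step 2: Rc = Rc_spec / A = 3.775e-06 / 7.5700e-09
Step 3: Rc = 4.99e+02 ohms

4.99e+02


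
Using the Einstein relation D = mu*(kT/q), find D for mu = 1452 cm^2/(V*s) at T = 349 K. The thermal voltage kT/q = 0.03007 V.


Step 1: D = mu * (kT/q)
Step 2: D = 1452 * 0.03007
Step 3: D = 43.66 cm^2/s

43.66


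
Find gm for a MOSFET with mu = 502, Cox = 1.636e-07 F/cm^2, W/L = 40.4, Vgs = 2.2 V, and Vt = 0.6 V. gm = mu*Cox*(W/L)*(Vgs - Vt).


Step 1: Vov = Vgs - Vt = 2.2 - 0.6 = 1.6 V
Step 2: gm = mu * Cox * (W/L) * Vov
Step 3: gm = 502 * 1.636e-07 * 40.4 * 1.6 = 5.31e-03 S

5.31e-03


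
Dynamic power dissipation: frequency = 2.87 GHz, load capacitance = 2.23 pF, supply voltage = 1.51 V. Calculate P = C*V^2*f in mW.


Step 1: V^2 = 1.51^2 = 2.2801 V^2
Step 2: P = C*V^2*f = 2.23e-12 F * 2.2801 * 2.87e9 Hz
Step 3: P = 1.459286801e-02 W
Step 4: P = 14.593 mW

14.593


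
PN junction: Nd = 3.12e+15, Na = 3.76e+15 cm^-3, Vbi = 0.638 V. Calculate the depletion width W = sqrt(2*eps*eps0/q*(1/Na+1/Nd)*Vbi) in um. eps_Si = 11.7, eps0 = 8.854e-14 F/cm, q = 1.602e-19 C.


Step 1: 1/Na + 1/Nd = 1/3.76e+15 + 1/3.12e+15 = 5.86470e-16
Step 2: 2*eps*eps0/q = 2*11.7*8.854e-14/1.602e-19 = 1.293281e+07
Step 3: W^2 = 1.293281e+07 * 5.86470e-16 * 0.638 = 4.83904e-09
Step 4: W = sqrt(4.83904e-09) = 6.956e-05 cm = 0.6956 um

0.6956


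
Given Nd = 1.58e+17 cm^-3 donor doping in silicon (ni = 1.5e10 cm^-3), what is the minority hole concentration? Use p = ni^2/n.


Step 1: Since Nd >> ni, n ≈ Nd = 1.58e+17 cm^-3
Step 2: p = ni^2 / n = (1.5e10)^2 / 1.58e+17
Step 3: p = 2.25e20 / 1.58e+17 = 1.42e+03 cm^-3

1.42e+03


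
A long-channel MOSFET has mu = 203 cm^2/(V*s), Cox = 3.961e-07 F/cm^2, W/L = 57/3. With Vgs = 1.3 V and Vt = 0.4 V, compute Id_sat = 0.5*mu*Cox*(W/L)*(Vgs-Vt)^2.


Step 1: Overdrive voltage Vov = Vgs - Vt = 1.3 - 0.4 = 0.9 V
Step 2: W/L = 57/3 = 19
Step 3: Id = 0.5 * 203 * 3.961e-07 * 19 * 0.9^2
Step 4: Id = 6.19e-04 A

6.19e-04


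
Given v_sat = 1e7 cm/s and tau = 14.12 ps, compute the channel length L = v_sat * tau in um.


Step 1: tau in seconds = 14.12 ps * 1e-12 = 1.4120e-11 s
Step 2: L = v_sat * tau = 1e7 * 1.4120e-11 = 1.4120e-04 cm
Step 3: L in um = 1.4120e-04 * 1e4 = 1.412 um

1.412


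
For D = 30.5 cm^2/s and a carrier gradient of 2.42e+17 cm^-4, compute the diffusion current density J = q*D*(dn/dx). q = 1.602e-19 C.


Step 1: J = q * D * (dn/dx)
Step 2: J = 1.602e-19 * 30.5 * 2.42e+17
Step 3: J = 1.18e+00 A/cm^2

1.18e+00


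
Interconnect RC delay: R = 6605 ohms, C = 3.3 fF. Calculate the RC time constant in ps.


Step 1: tau = R * C
Step 2: tau = 6605 * 3.3 fF = 6605 * 3.3e-15 F
Step 3: tau = 2.17965e-11 s = 21.7965 ps

21.7965


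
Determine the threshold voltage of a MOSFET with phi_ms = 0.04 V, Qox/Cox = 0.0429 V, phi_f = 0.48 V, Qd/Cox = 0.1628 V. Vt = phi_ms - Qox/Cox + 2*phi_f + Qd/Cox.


Step 1: Vt = phi_ms - Qox/Cox + 2*phi_f + Qd/Cox
Step 2: Vt = 0.04 - 0.0429 + 2*0.48 + 0.1628
Step 3: Vt = 0.04 - 0.0429 + 0.96 + 0.1628
Step 4: Vt = 1.1199 V

1.1199


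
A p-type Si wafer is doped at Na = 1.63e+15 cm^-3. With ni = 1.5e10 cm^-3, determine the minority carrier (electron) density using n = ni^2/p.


Step 1: Majority hole concentration p ≈ Na = 1.63e+15 cm^-3
Step 2: n = ni^2 / Na = (1.5e10)^2 / 1.63e+15
Step 3: n = 1.38e+05 cm^-3

1.38e+05


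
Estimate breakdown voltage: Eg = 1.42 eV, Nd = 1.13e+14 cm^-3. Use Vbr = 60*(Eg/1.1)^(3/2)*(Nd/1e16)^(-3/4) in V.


Step 1: Eg/1.1 = 1.42/1.1 = 1.290909
Step 2: (Eg/1.1)^1.5 = 1.290909^1.5 = 1.466707
Step 3: (Nd/1e16)^(-0.75) = (0.0113)^(-0.75) = 28.853013
Step 4: Vbr = 60 * 1.466707 * 28.853013 = 2539.1 V

2539.1


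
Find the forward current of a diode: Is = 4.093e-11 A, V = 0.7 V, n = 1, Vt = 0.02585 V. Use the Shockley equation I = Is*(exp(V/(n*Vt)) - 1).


Step 1: V/(n*Vt) = 0.7/(1*0.02585) = 27.0793
Step 2: exp(27.0793) = 5.7596e+11
Step 3: I = 4.093e-11 * (5.7596e+11 - 1) = 2.36e+01 A

2.36e+01


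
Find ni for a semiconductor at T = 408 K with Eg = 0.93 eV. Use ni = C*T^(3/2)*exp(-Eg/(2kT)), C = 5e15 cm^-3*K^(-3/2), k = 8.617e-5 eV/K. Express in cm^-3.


Step 1: Compute kT = 8.617e-5 * 408 = 0.03515736 eV
Step 2: Exponent = -Eg/(2kT) = -0.93/(2*0.03515736) = -13.22625
Step 3: T^(3/2) = 408^1.5 = 8241.20
Step 4: ni = 5e15 * 8241.20 * exp(-13.22625) = 7.43e+13 cm^-3

7.43e+13


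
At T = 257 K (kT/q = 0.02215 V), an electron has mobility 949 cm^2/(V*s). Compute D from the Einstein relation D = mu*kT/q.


Step 1: D = mu * (kT/q)
Step 2: D = 949 * 0.02215
Step 3: D = 21.02 cm^2/s

21.02


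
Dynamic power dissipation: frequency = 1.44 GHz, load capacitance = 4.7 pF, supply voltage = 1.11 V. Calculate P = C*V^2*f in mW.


Step 1: V^2 = 1.11^2 = 1.2321 V^2
Step 2: P = C*V^2*f = 4.7e-12 F * 1.2321 * 1.44e9 Hz
Step 3: P = 8.3388528e-03 W
Step 4: P = 8.339 mW

8.339


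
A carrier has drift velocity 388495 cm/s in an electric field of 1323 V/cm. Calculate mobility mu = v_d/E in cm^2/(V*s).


Step 1: mu = v_d / E
Step 2: mu = 388495 / 1323
Step 3: mu = 293.65 cm^2/(V*s)

293.65


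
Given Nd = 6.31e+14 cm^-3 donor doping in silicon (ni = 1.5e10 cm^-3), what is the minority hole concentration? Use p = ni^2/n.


Step 1: Since Nd >> ni, n ≈ Nd = 6.31e+14 cm^-3
Step 2: p = ni^2 / n = (1.5e10)^2 / 6.31e+14
Step 3: p = 2.25e20 / 6.31e+14 = 3.57e+05 cm^-3

3.57e+05


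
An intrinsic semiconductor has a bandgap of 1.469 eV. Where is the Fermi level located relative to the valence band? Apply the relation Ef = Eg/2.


Step 1: For an intrinsic semiconductor, the Fermi level sits at midgap.
Step 2: Ef = Eg / 2 = 1.469 / 2 = 0.7345 eV

0.7345


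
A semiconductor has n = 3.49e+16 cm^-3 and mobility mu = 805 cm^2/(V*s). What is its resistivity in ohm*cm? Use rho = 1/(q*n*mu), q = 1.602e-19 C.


Step 1: sigma = q * n * mu = 1.602e-19 * 3.49e+16 * 805 = 4.50074e+00 S/cm
Step 2: rho = 1 / sigma = 1 / 4.50074e+00 = 0.2222 ohm*cm

0.2222


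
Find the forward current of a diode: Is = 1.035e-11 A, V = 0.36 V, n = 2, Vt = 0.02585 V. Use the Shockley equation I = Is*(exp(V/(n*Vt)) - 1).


Step 1: V/(n*Vt) = 0.36/(2*0.02585) = 6.9632
Step 2: exp(6.9632) = 1.0570e+03
Step 3: I = 1.035e-11 * (1.0570e+03 - 1) = 1.09e-08 A

1.09e-08


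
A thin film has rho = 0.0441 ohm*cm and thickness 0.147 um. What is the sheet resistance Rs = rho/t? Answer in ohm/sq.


Step 1: Convert thickness to cm: t = 0.147 um = 1.4700e-05 cm
Step 2: Rs = rho / t = 0.0441 / 1.4700e-05
Step 3: Rs = 3000.0 ohm/sq

3000.0


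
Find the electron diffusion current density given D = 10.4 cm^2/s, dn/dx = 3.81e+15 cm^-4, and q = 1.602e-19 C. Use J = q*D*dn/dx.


Step 1: J = q * D * (dn/dx)
Step 2: J = 1.602e-19 * 10.4 * 3.81e+15
Step 3: J = 6.35e-03 A/cm^2

6.35e-03


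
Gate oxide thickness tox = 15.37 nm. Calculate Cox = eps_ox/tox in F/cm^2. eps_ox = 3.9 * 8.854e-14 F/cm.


Step 1: eps_ox = 3.9 * 8.854e-14 = 3.45306e-13 F/cm
Step 2: tox in cm = 15.37 nm * 1e-7 = 1.5370e-06 cm
Step 3: Cox = 3.45306e-13 / 1.5370e-06 = 2.25e-07 F/cm^2

2.25e-07


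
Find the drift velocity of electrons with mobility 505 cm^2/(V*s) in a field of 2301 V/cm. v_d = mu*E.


Step 1: v_d = mu * E
Step 2: v_d = 505 * 2301 = 1162005
Step 3: v_d = 1.16e+06 cm/s

1.16e+06


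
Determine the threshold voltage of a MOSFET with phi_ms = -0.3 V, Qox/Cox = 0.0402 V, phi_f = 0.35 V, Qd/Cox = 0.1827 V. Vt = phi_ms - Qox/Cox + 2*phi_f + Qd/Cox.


Step 1: Vt = phi_ms - Qox/Cox + 2*phi_f + Qd/Cox
Step 2: Vt = -0.3 - 0.0402 + 2*0.35 + 0.1827
Step 3: Vt = -0.3 - 0.0402 + 0.7 + 0.1827
Step 4: Vt = 0.5425 V

0.5425


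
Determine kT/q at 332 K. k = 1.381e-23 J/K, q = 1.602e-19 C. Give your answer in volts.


Step 1: kT = 1.381e-23 * 332 = 4.58492e-21 J
Step 2: Vt = kT/q = 4.58492e-21 / 1.602e-19
Step 3: Vt = 0.02862 V

0.02862


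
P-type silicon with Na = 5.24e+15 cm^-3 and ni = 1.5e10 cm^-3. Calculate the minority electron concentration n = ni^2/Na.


Step 1: Majority hole concentration p ≈ Na = 5.24e+15 cm^-3
Step 2: n = ni^2 / Na = (1.5e10)^2 / 5.24e+15
Step 3: n = 4.29e+04 cm^-3

4.29e+04


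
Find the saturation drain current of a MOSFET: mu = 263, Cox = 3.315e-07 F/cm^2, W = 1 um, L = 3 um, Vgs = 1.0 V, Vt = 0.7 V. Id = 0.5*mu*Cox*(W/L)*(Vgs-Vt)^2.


Step 1: Overdrive voltage Vov = Vgs - Vt = 1.0 - 0.7 = 0.3 V
Step 2: W/L = 1/3 = 0.333333
Step 3: Id = 0.5 * 263 * 3.315e-07 * 0.333333 * 0.3^2
Step 4: Id = 1.31e-06 A

1.31e-06


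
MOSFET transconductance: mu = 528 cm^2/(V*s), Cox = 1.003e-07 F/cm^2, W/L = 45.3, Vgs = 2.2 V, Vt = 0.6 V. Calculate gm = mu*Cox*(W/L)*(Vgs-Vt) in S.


Step 1: Vov = Vgs - Vt = 2.2 - 0.6 = 1.6 V
Step 2: gm = mu * Cox * (W/L) * Vov
Step 3: gm = 528 * 1.003e-07 * 45.3 * 1.6 = 3.84e-03 S

3.84e-03


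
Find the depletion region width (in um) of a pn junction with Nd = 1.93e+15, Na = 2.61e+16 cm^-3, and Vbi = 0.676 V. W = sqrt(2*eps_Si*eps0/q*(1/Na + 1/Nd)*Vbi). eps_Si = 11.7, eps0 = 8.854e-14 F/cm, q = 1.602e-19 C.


Step 1: 1/Na + 1/Nd = 1/2.61e+16 + 1/1.93e+15 = 5.56449e-16
Step 2: 2*eps*eps0/q = 2*11.7*8.854e-14/1.602e-19 = 1.293281e+07
Step 3: W^2 = 1.293281e+07 * 5.56449e-16 * 0.676 = 4.86480e-09
Step 4: W = sqrt(4.86480e-09) = 6.975e-05 cm = 0.6975 um

0.6975


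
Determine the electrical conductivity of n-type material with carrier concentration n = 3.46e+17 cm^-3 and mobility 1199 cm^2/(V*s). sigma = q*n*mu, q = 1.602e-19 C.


Step 1: sigma = q * n * mu
Step 2: sigma = 1.602e-19 * 3.46e+17 * 1199
Step 3: sigma = 6.646e+01 S/cm

6.646e+01


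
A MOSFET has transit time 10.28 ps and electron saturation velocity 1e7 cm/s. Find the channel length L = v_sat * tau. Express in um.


Step 1: tau in seconds = 10.28 ps * 1e-12 = 1.0280e-11 s
Step 2: L = v_sat * tau = 1e7 * 1.0280e-11 = 1.0280e-04 cm
Step 3: L in um = 1.0280e-04 * 1e4 = 1.028 um

1.028


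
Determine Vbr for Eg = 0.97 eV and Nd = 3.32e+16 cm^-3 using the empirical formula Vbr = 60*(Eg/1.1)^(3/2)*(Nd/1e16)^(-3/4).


Step 1: Eg/1.1 = 0.97/1.1 = 0.881818
Step 2: (Eg/1.1)^1.5 = 0.881818^1.5 = 0.828073
Step 3: (Nd/1e16)^(-0.75) = (3.32)^(-0.75) = 0.406580
Step 4: Vbr = 60 * 0.828073 * 0.406580 = 20.2 V

20.2


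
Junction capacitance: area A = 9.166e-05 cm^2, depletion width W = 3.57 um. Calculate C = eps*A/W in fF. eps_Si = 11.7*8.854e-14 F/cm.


Step 1: eps_Si = 11.7 * 8.854e-14 = 1.035918e-12 F/cm
Step 2: W in cm = 3.57 * 1e-4 = 3.57e-04 cm
Step 3: C = 1.035918e-12 * 9.166e-05 / 3.57e-04 = 2.659727e-13 F
Step 4: C = 265.97 fF

265.97


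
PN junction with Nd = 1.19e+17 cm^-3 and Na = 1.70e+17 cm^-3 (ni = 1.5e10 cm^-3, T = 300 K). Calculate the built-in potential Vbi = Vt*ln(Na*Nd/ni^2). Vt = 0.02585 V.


Step 1: Compute Na*Nd/ni^2 = 1.70e+17 * 1.19e+17 / (1.5e10)^2 = 8.9911e+13
Step 2: ln(8.9911e+13) = 32.1298
Step 3: Vbi = 0.02585 * 32.1298 = 0.831 V

0.831


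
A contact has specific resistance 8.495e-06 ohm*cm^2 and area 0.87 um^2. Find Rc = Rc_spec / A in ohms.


Step 1: Convert area to cm^2: 0.87 um^2 = 8.7000e-09 cm^2
Step 2: Rc = Rc_spec / A = 8.495e-06 / 8.7000e-09
Step 3: Rc = 9.76e+02 ohms

9.76e+02


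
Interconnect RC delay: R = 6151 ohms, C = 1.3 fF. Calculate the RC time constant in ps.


Step 1: tau = R * C
Step 2: tau = 6151 * 1.3 fF = 6151 * 1.3e-15 F
Step 3: tau = 7.9963e-12 s = 7.9963 ps

7.9963


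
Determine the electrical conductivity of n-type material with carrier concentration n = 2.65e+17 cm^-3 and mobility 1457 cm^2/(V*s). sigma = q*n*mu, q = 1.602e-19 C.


Step 1: sigma = q * n * mu
Step 2: sigma = 1.602e-19 * 2.65e+17 * 1457
Step 3: sigma = 6.185e+01 S/cm

6.185e+01


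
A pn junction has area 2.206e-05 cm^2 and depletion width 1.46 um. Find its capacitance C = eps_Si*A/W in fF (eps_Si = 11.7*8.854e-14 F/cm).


Step 1: eps_Si = 11.7 * 8.854e-14 = 1.035918e-12 F/cm
Step 2: W in cm = 1.46 * 1e-4 = 1.46e-04 cm
Step 3: C = 1.035918e-12 * 2.206e-05 / 1.46e-04 = 1.565230e-13 F
Step 4: C = 156.52 fF

156.52


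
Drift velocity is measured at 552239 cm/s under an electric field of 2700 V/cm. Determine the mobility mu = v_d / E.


Step 1: mu = v_d / E
Step 2: mu = 552239 / 2700
Step 3: mu = 204.53 cm^2/(V*s)

204.53


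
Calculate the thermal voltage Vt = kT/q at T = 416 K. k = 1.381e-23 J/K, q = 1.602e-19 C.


Step 1: kT = 1.381e-23 * 416 = 5.74496e-21 J
Step 2: Vt = kT/q = 5.74496e-21 / 1.602e-19
Step 3: Vt = 0.03586 V

0.03586


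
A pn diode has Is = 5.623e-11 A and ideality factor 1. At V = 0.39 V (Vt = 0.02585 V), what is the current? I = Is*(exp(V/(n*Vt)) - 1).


Step 1: V/(n*Vt) = 0.39/(1*0.02585) = 15.0870
Step 2: exp(15.0870) = 3.5662e+06
Step 3: I = 5.623e-11 * (3.5662e+06 - 1) = 2.01e-04 A

2.01e-04


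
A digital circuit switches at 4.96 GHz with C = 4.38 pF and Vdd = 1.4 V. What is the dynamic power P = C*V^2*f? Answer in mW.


Step 1: V^2 = 1.4^2 = 1.96 V^2
Step 2: P = C*V^2*f = 4.38e-12 F * 1.96 * 4.96e9 Hz
Step 3: P = 4.2580608e-02 W
Step 4: P = 42.581 mW

42.581


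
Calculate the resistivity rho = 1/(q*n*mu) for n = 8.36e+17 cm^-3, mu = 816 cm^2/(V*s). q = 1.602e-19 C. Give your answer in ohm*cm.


Step 1: sigma = q * n * mu = 1.602e-19 * 8.36e+17 * 816 = 1.09285e+02 S/cm
Step 2: rho = 1 / sigma = 1 / 1.09285e+02 = 0.00915 ohm*cm

0.00915


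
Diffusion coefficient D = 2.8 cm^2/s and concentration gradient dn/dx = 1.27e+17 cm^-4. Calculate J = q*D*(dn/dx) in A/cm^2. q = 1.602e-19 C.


Step 1: J = q * D * (dn/dx)
Step 2: J = 1.602e-19 * 2.8 * 1.27e+17
Step 3: J = 5.70e-02 A/cm^2

5.70e-02


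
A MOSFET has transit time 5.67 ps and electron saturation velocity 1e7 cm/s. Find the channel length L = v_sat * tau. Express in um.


Step 1: tau in seconds = 5.67 ps * 1e-12 = 5.6700e-12 s
Step 2: L = v_sat * tau = 1e7 * 5.6700e-12 = 5.6700e-05 cm
Step 3: L in um = 5.6700e-05 * 1e4 = 0.567 um

0.567


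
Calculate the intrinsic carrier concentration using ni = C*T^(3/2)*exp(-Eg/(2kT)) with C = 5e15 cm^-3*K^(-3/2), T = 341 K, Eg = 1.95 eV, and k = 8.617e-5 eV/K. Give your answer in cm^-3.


Step 1: Compute kT = 8.617e-5 * 341 = 0.02938397 eV
Step 2: Exponent = -Eg/(2kT) = -1.95/(2*0.02938397) = -33.18136
Step 3: T^(3/2) = 341^1.5 = 6296.97
Step 4: ni = 5e15 * 6296.97 * exp(-33.18136) = 1.22e+05 cm^-3

1.22e+05


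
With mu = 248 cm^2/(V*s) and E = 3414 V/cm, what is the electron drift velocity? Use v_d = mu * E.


Step 1: v_d = mu * E
Step 2: v_d = 248 * 3414 = 846672
Step 3: v_d = 8.47e+05 cm/s

8.47e+05


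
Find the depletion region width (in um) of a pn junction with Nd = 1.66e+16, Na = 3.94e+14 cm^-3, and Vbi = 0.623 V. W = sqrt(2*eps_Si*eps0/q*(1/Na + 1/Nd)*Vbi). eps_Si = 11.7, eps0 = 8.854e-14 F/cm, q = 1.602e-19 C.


Step 1: 1/Na + 1/Nd = 1/3.94e+14 + 1/1.66e+16 = 2.59831e-15
Step 2: 2*eps*eps0/q = 2*11.7*8.854e-14/1.602e-19 = 1.293281e+07
Step 3: W^2 = 1.293281e+07 * 2.59831e-15 * 0.623 = 2.09349e-08
Step 4: W = sqrt(2.09349e-08) = 1.447e-04 cm = 1.447 um

1.447


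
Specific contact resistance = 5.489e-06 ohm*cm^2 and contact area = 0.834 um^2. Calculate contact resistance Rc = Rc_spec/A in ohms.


Step 1: Convert area to cm^2: 0.834 um^2 = 8.3400e-09 cm^2
Step 2: Rc = Rc_spec / A = 5.489e-06 / 8.3400e-09
Step 3: Rc = 6.58e+02 ohms

6.58e+02


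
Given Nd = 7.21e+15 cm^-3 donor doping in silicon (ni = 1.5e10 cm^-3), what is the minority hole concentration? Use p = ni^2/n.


Step 1: Since Nd >> ni, n ≈ Nd = 7.21e+15 cm^-3
Step 2: p = ni^2 / n = (1.5e10)^2 / 7.21e+15
Step 3: p = 2.25e20 / 7.21e+15 = 3.12e+04 cm^-3

3.12e+04


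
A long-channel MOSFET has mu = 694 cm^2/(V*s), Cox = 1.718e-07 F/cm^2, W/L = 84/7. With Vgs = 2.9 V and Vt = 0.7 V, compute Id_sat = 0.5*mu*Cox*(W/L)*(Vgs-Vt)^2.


Step 1: Overdrive voltage Vov = Vgs - Vt = 2.9 - 0.7 = 2.2 V
Step 2: W/L = 84/7 = 12
Step 3: Id = 0.5 * 694 * 1.718e-07 * 12 * 2.2^2
Step 4: Id = 3.46e-03 A

3.46e-03


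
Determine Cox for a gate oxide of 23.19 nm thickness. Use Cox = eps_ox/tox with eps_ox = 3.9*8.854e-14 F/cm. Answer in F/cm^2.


Step 1: eps_ox = 3.9 * 8.854e-14 = 3.45306e-13 F/cm
Step 2: tox in cm = 23.19 nm * 1e-7 = 2.3190e-06 cm
Step 3: Cox = 3.45306e-13 / 2.3190e-06 = 1.49e-07 F/cm^2

1.49e-07


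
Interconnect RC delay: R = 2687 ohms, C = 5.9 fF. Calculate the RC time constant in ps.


Step 1: tau = R * C
Step 2: tau = 2687 * 5.9 fF = 2687 * 5.9e-15 F
Step 3: tau = 1.58533e-11 s = 15.8533 ps

15.8533


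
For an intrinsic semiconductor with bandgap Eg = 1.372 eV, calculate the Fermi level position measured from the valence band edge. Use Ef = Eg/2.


Step 1: For an intrinsic semiconductor, the Fermi level sits at midgap.
Step 2: Ef = Eg / 2 = 1.372 / 2 = 0.686 eV

0.686


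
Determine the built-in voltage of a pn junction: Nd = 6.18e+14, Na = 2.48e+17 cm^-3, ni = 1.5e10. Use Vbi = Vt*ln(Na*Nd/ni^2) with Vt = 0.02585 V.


Step 1: Compute Na*Nd/ni^2 = 2.48e+17 * 6.18e+14 / (1.5e10)^2 = 6.8117e+11
Step 2: ln(6.8117e+11) = 27.2471
Step 3: Vbi = 0.02585 * 27.2471 = 0.704 V

0.704


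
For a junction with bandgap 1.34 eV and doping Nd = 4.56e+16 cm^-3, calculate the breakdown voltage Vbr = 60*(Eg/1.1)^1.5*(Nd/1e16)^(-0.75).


Step 1: Eg/1.1 = 1.34/1.1 = 1.218182
Step 2: (Eg/1.1)^1.5 = 1.218182^1.5 = 1.344523
Step 3: (Nd/1e16)^(-0.75) = (4.56)^(-0.75) = 0.320462
Step 4: Vbr = 60 * 1.344523 * 0.320462 = 25.9 V

25.9


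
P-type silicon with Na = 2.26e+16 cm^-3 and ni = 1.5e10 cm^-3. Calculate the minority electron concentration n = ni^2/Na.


Step 1: Majority hole concentration p ≈ Na = 2.26e+16 cm^-3
Step 2: n = ni^2 / Na = (1.5e10)^2 / 2.26e+16
Step 3: n = 9.96e+03 cm^-3

9.96e+03


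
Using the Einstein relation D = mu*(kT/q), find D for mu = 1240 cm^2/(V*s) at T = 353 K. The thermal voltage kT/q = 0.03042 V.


Step 1: D = mu * (kT/q)
Step 2: D = 1240 * 0.03042
Step 3: D = 37.72 cm^2/s

37.72


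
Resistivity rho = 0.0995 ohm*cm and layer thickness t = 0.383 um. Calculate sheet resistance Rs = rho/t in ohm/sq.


Step 1: Convert thickness to cm: t = 0.383 um = 3.8300e-05 cm
Step 2: Rs = rho / t = 0.0995 / 3.8300e-05
Step 3: Rs = 2597.9 ohm/sq

2597.9


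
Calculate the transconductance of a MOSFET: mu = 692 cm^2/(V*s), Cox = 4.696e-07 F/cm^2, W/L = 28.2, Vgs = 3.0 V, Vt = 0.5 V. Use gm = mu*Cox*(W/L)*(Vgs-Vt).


Step 1: Vov = Vgs - Vt = 3.0 - 0.5 = 2.5 V
Step 2: gm = mu * Cox * (W/L) * Vov
Step 3: gm = 692 * 4.696e-07 * 28.2 * 2.5 = 2.29e-02 S

2.29e-02


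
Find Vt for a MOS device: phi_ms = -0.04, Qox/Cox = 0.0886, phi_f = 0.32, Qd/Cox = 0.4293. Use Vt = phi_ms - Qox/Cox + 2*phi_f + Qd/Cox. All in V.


Step 1: Vt = phi_ms - Qox/Cox + 2*phi_f + Qd/Cox
Step 2: Vt = -0.04 - 0.0886 + 2*0.32 + 0.4293
Step 3: Vt = -0.04 - 0.0886 + 0.64 + 0.4293
Step 4: Vt = 0.9407 V

0.9407


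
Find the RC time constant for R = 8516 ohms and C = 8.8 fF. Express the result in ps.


Step 1: tau = R * C
Step 2: tau = 8516 * 8.8 fF = 8516 * 8.8e-15 F
Step 3: tau = 7.49408e-11 s = 74.9408 ps

74.9408


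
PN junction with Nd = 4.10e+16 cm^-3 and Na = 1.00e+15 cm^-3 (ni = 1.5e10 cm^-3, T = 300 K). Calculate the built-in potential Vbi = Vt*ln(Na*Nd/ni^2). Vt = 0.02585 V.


Step 1: Compute Na*Nd/ni^2 = 1.00e+15 * 4.10e+16 / (1.5e10)^2 = 1.8222e+11
Step 2: ln(1.8222e+11) = 25.9285
Step 3: Vbi = 0.02585 * 25.9285 = 0.67 V

0.67


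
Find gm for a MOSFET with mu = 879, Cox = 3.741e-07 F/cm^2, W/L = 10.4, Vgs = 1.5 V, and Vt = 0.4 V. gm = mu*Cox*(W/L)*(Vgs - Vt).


Step 1: Vov = Vgs - Vt = 1.5 - 0.4 = 1.1 V
Step 2: gm = mu * Cox * (W/L) * Vov
Step 3: gm = 879 * 3.741e-07 * 10.4 * 1.1 = 3.76e-03 S

3.76e-03


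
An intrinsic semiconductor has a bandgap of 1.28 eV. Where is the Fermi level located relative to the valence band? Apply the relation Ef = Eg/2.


Step 1: For an intrinsic semiconductor, the Fermi level sits at midgap.
Step 2: Ef = Eg / 2 = 1.28 / 2 = 0.64 eV

0.64


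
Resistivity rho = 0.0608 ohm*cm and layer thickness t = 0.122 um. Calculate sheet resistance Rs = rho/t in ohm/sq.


Step 1: Convert thickness to cm: t = 0.122 um = 1.2200e-05 cm
Step 2: Rs = rho / t = 0.0608 / 1.2200e-05
Step 3: Rs = 4983.6 ohm/sq

4983.6


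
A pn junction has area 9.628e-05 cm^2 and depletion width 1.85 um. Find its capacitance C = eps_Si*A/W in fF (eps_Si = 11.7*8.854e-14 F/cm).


Step 1: eps_Si = 11.7 * 8.854e-14 = 1.035918e-12 F/cm
Step 2: W in cm = 1.85 * 1e-4 = 1.85e-04 cm
Step 3: C = 1.035918e-12 * 9.628e-05 / 1.85e-04 = 5.391253e-13 F
Step 4: C = 539.13 fF

539.13


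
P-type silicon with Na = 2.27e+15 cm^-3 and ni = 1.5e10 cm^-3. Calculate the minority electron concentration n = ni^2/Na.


Step 1: Majority hole concentration p ≈ Na = 2.27e+15 cm^-3
Step 2: n = ni^2 / Na = (1.5e10)^2 / 2.27e+15
Step 3: n = 9.91e+04 cm^-3

9.91e+04


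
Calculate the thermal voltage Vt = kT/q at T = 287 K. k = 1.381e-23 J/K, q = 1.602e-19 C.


Step 1: kT = 1.381e-23 * 287 = 3.96347e-21 J
Step 2: Vt = kT/q = 3.96347e-21 / 1.602e-19
Step 3: Vt = 0.02474 V

0.02474


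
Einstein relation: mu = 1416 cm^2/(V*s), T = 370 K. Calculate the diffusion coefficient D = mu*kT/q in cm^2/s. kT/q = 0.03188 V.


Step 1: D = mu * (kT/q)
Step 2: D = 1416 * 0.03188
Step 3: D = 45.14 cm^2/s

45.14


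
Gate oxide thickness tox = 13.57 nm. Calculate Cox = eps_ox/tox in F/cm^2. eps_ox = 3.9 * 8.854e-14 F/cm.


Step 1: eps_ox = 3.9 * 8.854e-14 = 3.45306e-13 F/cm
Step 2: tox in cm = 13.57 nm * 1e-7 = 1.3570e-06 cm
Step 3: Cox = 3.45306e-13 / 1.3570e-06 = 2.54e-07 F/cm^2

2.54e-07


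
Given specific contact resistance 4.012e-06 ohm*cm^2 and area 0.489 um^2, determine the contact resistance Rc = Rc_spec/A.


Step 1: Convert area to cm^2: 0.489 um^2 = 4.8900e-09 cm^2
Step 2: Rc = Rc_spec / A = 4.012e-06 / 4.8900e-09
Step 3: Rc = 8.20e+02 ohms

8.20e+02


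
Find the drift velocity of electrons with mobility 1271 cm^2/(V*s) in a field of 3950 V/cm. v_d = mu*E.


Step 1: v_d = mu * E
Step 2: v_d = 1271 * 3950 = 5020450
Step 3: v_d = 5.02e+06 cm/s

5.02e+06


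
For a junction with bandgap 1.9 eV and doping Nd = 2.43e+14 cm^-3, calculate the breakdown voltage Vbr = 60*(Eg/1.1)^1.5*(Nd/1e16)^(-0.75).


Step 1: Eg/1.1 = 1.9/1.1 = 1.727273
Step 2: (Eg/1.1)^1.5 = 1.727273^1.5 = 2.270082
Step 3: (Nd/1e16)^(-0.75) = (0.0243)^(-0.75) = 16.247827
Step 4: Vbr = 60 * 2.270082 * 16.247827 = 2213.0 V

2213.0


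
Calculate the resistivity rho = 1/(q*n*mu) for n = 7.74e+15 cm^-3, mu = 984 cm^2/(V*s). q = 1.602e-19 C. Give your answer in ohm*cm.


Step 1: sigma = q * n * mu = 1.602e-19 * 7.74e+15 * 984 = 1.22011e+00 S/cm
Step 2: rho = 1 / sigma = 1 / 1.22011e+00 = 0.8196 ohm*cm

0.8196


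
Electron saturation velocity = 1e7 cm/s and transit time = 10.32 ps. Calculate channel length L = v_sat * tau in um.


Step 1: tau in seconds = 10.32 ps * 1e-12 = 1.0320e-11 s
Step 2: L = v_sat * tau = 1e7 * 1.0320e-11 = 1.0320e-04 cm
Step 3: L in um = 1.0320e-04 * 1e4 = 1.032 um

1.032


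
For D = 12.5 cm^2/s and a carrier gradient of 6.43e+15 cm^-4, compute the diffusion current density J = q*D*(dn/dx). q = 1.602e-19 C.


Step 1: J = q * D * (dn/dx)
Step 2: J = 1.602e-19 * 12.5 * 6.43e+15
Step 3: J = 1.29e-02 A/cm^2

1.29e-02


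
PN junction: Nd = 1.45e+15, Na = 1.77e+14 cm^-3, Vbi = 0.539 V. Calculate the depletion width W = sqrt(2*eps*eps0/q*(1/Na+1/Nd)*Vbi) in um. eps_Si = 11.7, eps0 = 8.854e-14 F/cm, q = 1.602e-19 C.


Step 1: 1/Na + 1/Nd = 1/1.77e+14 + 1/1.45e+15 = 6.33937e-15
Step 2: 2*eps*eps0/q = 2*11.7*8.854e-14/1.602e-19 = 1.293281e+07
Step 3: W^2 = 1.293281e+07 * 6.33937e-15 * 0.539 = 4.41904e-08
Step 4: W = sqrt(4.41904e-08) = 2.102e-04 cm = 2.102 um

2.102


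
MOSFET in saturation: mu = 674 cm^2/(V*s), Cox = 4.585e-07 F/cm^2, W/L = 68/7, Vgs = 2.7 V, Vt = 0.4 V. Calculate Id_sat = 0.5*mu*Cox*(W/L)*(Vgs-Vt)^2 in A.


Step 1: Overdrive voltage Vov = Vgs - Vt = 2.7 - 0.4 = 2.3 V
Step 2: W/L = 68/7 = 9.71429
Step 3: Id = 0.5 * 674 * 4.585e-07 * 9.71429 * 2.3^2
Step 4: Id = 7.94e-03 A

7.94e-03


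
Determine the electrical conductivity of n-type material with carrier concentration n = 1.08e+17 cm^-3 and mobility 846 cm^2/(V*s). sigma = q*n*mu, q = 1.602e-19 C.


Step 1: sigma = q * n * mu
Step 2: sigma = 1.602e-19 * 1.08e+17 * 846
Step 3: sigma = 1.464e+01 S/cm

1.464e+01


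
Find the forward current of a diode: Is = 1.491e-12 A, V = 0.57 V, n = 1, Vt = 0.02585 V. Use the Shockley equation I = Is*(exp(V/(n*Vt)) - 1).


Step 1: V/(n*Vt) = 0.57/(1*0.02585) = 22.0503
Step 2: exp(22.0503) = 3.7698e+09
Step 3: I = 1.491e-12 * (3.7698e+09 - 1) = 5.62e-03 A

5.62e-03


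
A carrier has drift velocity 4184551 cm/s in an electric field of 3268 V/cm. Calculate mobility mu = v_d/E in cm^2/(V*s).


Step 1: mu = v_d / E
Step 2: mu = 4184551 / 3268
Step 3: mu = 1280.46 cm^2/(V*s)

1280.46


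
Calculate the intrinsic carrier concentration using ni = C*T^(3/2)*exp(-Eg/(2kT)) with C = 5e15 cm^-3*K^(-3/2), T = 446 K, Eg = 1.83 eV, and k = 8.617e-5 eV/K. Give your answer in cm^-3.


Step 1: Compute kT = 8.617e-5 * 446 = 0.03843182 eV
Step 2: Exponent = -Eg/(2kT) = -1.83/(2*0.03843182) = -23.80840
Step 3: T^(3/2) = 446^1.5 = 9418.95
Step 4: ni = 5e15 * 9418.95 * exp(-23.80840) = 2.15e+09 cm^-3

2.15e+09


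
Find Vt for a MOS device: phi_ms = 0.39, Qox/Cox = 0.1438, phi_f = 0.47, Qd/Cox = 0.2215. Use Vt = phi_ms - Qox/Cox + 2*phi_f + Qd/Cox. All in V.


Step 1: Vt = phi_ms - Qox/Cox + 2*phi_f + Qd/Cox
Step 2: Vt = 0.39 - 0.1438 + 2*0.47 + 0.2215
Step 3: Vt = 0.39 - 0.1438 + 0.94 + 0.2215
Step 4: Vt = 1.4077 V

1.4077


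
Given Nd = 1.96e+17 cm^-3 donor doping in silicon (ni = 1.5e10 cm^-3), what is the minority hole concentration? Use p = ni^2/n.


Step 1: Since Nd >> ni, n ≈ Nd = 1.96e+17 cm^-3
Step 2: p = ni^2 / n = (1.5e10)^2 / 1.96e+17
Step 3: p = 2.25e20 / 1.96e+17 = 1.15e+03 cm^-3

1.15e+03


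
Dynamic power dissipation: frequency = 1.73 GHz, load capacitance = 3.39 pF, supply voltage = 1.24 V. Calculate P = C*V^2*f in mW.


Step 1: V^2 = 1.24^2 = 1.5376 V^2
Step 2: P = C*V^2*f = 3.39e-12 F * 1.5376 * 1.73e9 Hz
Step 3: P = 9.01756272e-03 W
Step 4: P = 9.018 mW

9.018


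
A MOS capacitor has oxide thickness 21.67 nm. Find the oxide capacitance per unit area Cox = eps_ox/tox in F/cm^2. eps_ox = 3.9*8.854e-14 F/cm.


Step 1: eps_ox = 3.9 * 8.854e-14 = 3.45306e-13 F/cm
Step 2: tox in cm = 21.67 nm * 1e-7 = 2.1670e-06 cm
Step 3: Cox = 3.45306e-13 / 2.1670e-06 = 1.59e-07 F/cm^2

1.59e-07


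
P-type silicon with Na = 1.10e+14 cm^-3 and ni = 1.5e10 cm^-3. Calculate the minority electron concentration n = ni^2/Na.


Step 1: Majority hole concentration p ≈ Na = 1.10e+14 cm^-3
Step 2: n = ni^2 / Na = (1.5e10)^2 / 1.10e+14
Step 3: n = 2.05e+06 cm^-3

2.05e+06


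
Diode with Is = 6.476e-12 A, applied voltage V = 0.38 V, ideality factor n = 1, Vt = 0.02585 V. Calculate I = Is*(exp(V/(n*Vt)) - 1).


Step 1: V/(n*Vt) = 0.38/(1*0.02585) = 14.7002
Step 2: exp(14.7002) = 2.4222e+06
Step 3: I = 6.476e-12 * (2.4222e+06 - 1) = 1.57e-05 A

1.57e-05


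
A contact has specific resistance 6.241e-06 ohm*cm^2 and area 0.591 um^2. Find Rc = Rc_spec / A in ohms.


Step 1: Convert area to cm^2: 0.591 um^2 = 5.9100e-09 cm^2
Step 2: Rc = Rc_spec / A = 6.241e-06 / 5.9100e-09
Step 3: Rc = 1.06e+03 ohms

1.06e+03


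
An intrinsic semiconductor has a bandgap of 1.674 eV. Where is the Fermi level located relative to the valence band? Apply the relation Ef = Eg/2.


Step 1: For an intrinsic semiconductor, the Fermi level sits at midgap.
Step 2: Ef = Eg / 2 = 1.674 / 2 = 0.837 eV

0.837


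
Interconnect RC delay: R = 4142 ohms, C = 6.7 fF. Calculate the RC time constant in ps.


Step 1: tau = R * C
Step 2: tau = 4142 * 6.7 fF = 4142 * 6.7e-15 F
Step 3: tau = 2.77514e-11 s = 27.7514 ps

27.7514


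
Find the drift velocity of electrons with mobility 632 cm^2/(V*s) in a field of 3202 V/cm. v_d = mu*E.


Step 1: v_d = mu * E
Step 2: v_d = 632 * 3202 = 2023664
Step 3: v_d = 2.02e+06 cm/s

2.02e+06


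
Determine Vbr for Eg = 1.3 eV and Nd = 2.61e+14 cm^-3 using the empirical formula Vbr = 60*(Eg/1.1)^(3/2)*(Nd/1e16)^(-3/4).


Step 1: Eg/1.1 = 1.3/1.1 = 1.181818
Step 2: (Eg/1.1)^1.5 = 1.181818^1.5 = 1.284772
Step 3: (Nd/1e16)^(-0.75) = (0.0261)^(-0.75) = 15.399961
Step 4: Vbr = 60 * 1.284772 * 15.399961 = 1187.1 V

1187.1


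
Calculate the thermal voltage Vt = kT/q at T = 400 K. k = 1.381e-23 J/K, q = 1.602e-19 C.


Step 1: kT = 1.381e-23 * 400 = 5.524e-21 J
Step 2: Vt = kT/q = 5.524e-21 / 1.602e-19
Step 3: Vt = 0.03448 V

0.03448


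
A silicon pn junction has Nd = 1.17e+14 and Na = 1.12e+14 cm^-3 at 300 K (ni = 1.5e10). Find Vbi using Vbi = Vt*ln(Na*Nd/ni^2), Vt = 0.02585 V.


Step 1: Compute Na*Nd/ni^2 = 1.12e+14 * 1.17e+14 / (1.5e10)^2 = 5.8240e+07
Step 2: ln(5.8240e+07) = 17.8801
Step 3: Vbi = 0.02585 * 17.8801 = 0.462 V

0.462


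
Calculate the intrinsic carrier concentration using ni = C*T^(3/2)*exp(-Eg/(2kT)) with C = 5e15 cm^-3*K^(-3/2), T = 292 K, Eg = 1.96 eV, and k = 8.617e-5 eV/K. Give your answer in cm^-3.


Step 1: Compute kT = 8.617e-5 * 292 = 0.02516164 eV
Step 2: Exponent = -Eg/(2kT) = -1.96/(2*0.02516164) = -38.94818
Step 3: T^(3/2) = 292^1.5 = 4989.70
Step 4: ni = 5e15 * 4989.70 * exp(-38.94818) = 3.03e+02 cm^-3

3.03e+02


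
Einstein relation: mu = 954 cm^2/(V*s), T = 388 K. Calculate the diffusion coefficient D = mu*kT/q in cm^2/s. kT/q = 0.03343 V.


Step 1: D = mu * (kT/q)
Step 2: D = 954 * 0.03343
Step 3: D = 31.89 cm^2/s

31.89


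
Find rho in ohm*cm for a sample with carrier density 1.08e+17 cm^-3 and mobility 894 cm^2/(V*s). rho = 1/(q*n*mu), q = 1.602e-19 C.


Step 1: sigma = q * n * mu = 1.602e-19 * 1.08e+17 * 894 = 1.54676e+01 S/cm
Step 2: rho = 1 / sigma = 1 / 1.54676e+01 = 0.06465 ohm*cm

0.06465


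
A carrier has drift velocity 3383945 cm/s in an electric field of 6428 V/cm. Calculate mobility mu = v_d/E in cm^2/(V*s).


Step 1: mu = v_d / E
Step 2: mu = 3383945 / 6428
Step 3: mu = 526.44 cm^2/(V*s)

526.44


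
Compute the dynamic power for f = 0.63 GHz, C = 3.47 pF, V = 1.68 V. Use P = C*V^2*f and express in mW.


Step 1: V^2 = 1.68^2 = 2.8224 V^2
Step 2: P = C*V^2*f = 3.47e-12 F * 2.8224 * 0.63e9 Hz
Step 3: P = 6.17004864e-03 W
Step 4: P = 6.17 mW

6.17


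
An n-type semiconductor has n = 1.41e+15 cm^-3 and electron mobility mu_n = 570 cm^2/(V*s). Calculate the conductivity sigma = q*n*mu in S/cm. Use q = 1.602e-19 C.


Step 1: sigma = q * n * mu
Step 2: sigma = 1.602e-19 * 1.41e+15 * 570
Step 3: sigma = 1.288e-01 S/cm

1.288e-01


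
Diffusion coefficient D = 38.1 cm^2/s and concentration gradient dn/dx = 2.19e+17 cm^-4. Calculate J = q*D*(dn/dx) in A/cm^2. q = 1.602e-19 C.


Step 1: J = q * D * (dn/dx)
Step 2: J = 1.602e-19 * 38.1 * 2.19e+17
Step 3: J = 1.34e+00 A/cm^2

1.34e+00


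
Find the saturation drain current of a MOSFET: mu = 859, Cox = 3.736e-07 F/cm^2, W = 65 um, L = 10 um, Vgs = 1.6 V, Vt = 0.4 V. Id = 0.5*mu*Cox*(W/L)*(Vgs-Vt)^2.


Step 1: Overdrive voltage Vov = Vgs - Vt = 1.6 - 0.4 = 1.2 V
Step 2: W/L = 65/10 = 6.5
Step 3: Id = 0.5 * 859 * 3.736e-07 * 6.5 * 1.2^2
Step 4: Id = 1.50e-03 A

1.50e-03


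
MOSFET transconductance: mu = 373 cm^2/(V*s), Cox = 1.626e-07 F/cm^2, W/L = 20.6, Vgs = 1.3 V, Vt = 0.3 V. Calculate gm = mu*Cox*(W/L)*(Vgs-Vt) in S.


Step 1: Vov = Vgs - Vt = 1.3 - 0.3 = 1.0 V
Step 2: gm = mu * Cox * (W/L) * Vov
Step 3: gm = 373 * 1.626e-07 * 20.6 * 1.0 = 1.25e-03 S

1.25e-03


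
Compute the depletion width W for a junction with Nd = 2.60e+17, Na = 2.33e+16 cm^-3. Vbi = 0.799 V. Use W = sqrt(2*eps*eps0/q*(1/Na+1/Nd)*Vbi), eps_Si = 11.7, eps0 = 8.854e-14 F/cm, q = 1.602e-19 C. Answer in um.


Step 1: 1/Na + 1/Nd = 1/2.33e+16 + 1/2.60e+17 = 4.67646e-17
Step 2: 2*eps*eps0/q = 2*11.7*8.854e-14/1.602e-19 = 1.293281e+07
Step 3: W^2 = 1.293281e+07 * 4.67646e-17 * 0.799 = 4.83233e-10
Step 4: W = sqrt(4.83233e-10) = 2.198e-05 cm = 0.2198 um

0.2198


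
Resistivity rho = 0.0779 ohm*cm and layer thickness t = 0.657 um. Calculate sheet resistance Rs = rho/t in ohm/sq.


Step 1: Convert thickness to cm: t = 0.657 um = 6.5700e-05 cm
Step 2: Rs = rho / t = 0.0779 / 6.5700e-05
Step 3: Rs = 1185.7 ohm/sq

1185.7


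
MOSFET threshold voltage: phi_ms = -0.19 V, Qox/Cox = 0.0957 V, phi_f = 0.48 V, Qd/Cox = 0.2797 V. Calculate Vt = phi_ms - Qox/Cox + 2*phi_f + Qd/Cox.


Step 1: Vt = phi_ms - Qox/Cox + 2*phi_f + Qd/Cox
Step 2: Vt = -0.19 - 0.0957 + 2*0.48 + 0.2797
Step 3: Vt = -0.19 - 0.0957 + 0.96 + 0.2797
Step 4: Vt = 0.954 V

0.954
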